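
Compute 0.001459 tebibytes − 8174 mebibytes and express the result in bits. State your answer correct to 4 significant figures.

-5.573e+10 bit

0.001459 TiB = 1.283350e+10 bit and 8174 MiB = 6.856848e+10 bit.
1.283350e+10 − 6.856848e+10 ≈ -5.573e+10 bit.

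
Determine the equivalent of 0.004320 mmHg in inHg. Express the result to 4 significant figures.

1 mmHg = 0.0393701 inHg.
Thus 0.004320 × 0.0393701 ≈ 0.0001701 inHg.

0.0001701 inches of mercury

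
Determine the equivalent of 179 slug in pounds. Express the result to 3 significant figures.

1 slug = 32.1740 lb.
So 179 × 32.1740 ≈ 5760 lb.

5760 pounds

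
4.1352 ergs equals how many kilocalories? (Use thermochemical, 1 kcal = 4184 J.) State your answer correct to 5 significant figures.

1 erg = 2.39006e-11 kilocalories.
4.1352 × 2.39006e-11 ≈ 9.8834e-11 kcal.

9.8834e-11 kilocalories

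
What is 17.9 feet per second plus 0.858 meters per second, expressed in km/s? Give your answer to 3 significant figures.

17.9 ft/s = 0.00545592 km/s and 0.858 m/s = 0.000858000 km/s.
0.00545592 + 0.000858000 ≈ 0.00631 km/s.

0.00631 km/s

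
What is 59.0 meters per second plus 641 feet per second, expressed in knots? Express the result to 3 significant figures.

59.0 m/s = 114.687 kn and 641 ft/s = 379.782 kn.
114.687 + 379.782 ≈ 494 kn.

494 kn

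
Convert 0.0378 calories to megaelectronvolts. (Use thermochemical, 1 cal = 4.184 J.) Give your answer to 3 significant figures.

9.87 × 10^11 MeV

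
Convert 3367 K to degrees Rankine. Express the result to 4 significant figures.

6061 °R

°R = K × 9/5.
Applying the formula gives 6061 °R.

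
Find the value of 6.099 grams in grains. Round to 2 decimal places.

94.12 grains

1 gram = 15.4324 gr.
Thus 6.099 × 15.4324 ≈ 94.12 gr.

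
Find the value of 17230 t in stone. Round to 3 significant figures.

2.71e+6 stone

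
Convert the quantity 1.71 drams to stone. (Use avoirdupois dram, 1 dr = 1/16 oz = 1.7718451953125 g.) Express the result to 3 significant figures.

1 dram = 0.000279018 st.
1.71 × 0.000279018 ≈ 0.000477 st.

0.000477 st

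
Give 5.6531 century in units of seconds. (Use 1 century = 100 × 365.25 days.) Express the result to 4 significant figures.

1 century = 3.15576e+9 s.
5.6531 × 3.15576e+9 ≈ 1.784e+10 s.

1.784e+10 s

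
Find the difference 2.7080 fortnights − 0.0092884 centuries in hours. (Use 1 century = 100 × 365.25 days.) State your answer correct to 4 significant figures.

2.7080 fortnight = 909.888 h and 0.0092884 century = 8142.21 h.
909.888 − 8142.21 ≈ -7232 h.

-7232 h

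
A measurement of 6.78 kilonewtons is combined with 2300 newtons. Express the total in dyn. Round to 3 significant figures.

6.78 kN = 6.78000 × 10^8 dyn and 2300 N = 2.30000 × 10^8 dyn.
6.78000 × 10^8 + 2.30000 × 10^8 ≈ 9.08 × 10^8 dyn.

9.08 × 10^8 dynes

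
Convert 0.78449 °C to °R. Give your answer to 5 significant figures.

493.08 °R

°R = (°C + 273.15) × 9/5.
Applying the formula gives 493.08 °R.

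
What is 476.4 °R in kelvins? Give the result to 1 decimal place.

264.7 K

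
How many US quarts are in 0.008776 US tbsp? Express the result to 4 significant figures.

0.0001371 US qt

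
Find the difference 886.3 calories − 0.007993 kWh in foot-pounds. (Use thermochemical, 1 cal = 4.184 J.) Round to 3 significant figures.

886.3 cal = 2735.09 ft·lbf and 0.007993 kWh = 21223.2 ft·lbf.
2735.09 − 21223.2 ≈ -18500 ft·lbf.

-18500 ft·lbf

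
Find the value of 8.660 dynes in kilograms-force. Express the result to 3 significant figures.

8.83 × 10^-6 kgf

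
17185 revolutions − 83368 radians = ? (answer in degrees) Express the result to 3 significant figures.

1.41 × 10^6 °

17185 rev = 6.18660 × 10^6 ° and 83368 rad = 4.77663 × 10^6 °.
6.18660 × 10^6 − 4.77663 × 10^6 ≈ 1.41 × 10^6 °.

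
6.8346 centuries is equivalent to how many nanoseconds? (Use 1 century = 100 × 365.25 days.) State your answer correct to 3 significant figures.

1 century = 3.15576 × 10^18 nanoseconds.
So 6.8346 × 3.15576 × 10^18 ≈ 2.16 × 10^19 ns.

2.16 × 10^19 ns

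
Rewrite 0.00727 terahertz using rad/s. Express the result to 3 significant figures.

4.57e+10 rad/s

1 terahertz = 6.28319e+12 rad/s.
0.00727 × 6.28319e+12 ≈ 4.57e+10 rad/s.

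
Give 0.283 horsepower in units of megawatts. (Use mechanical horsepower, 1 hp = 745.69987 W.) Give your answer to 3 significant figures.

1 hp = 0.000745700 megawatts.
So 0.283 × 0.000745700 ≈ 0.000211 MW.

0.000211 MW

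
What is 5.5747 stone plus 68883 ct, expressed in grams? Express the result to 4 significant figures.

49180 grams

5.5747 st = 35401.0 g and 68883 ct = 13776.6 g.
35401.0 + 13776.6 ≈ 49180 g.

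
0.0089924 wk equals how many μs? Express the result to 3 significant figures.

1 wk = 6.04800 × 10^11 microseconds.
Thus 0.0089924 × 6.04800 × 10^11 ≈ 5.44 × 10^9 μs.

5.44 × 10^9 μs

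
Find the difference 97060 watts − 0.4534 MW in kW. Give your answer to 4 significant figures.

97060 W = 97.0600 kW and 0.4534 MW = 453.400 kW.
97.0600 − 453.400 ≈ -356.3 kW.

-356.3 kilowatts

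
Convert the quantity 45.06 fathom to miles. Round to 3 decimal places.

0.051 mi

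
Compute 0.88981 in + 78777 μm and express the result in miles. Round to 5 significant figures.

6.2993 × 10^-5 mi

0.88981 in = 1.404372 × 10^-5 mi and 78777 μm = 4.894976 × 10^-5 mi.
1.404372 × 10^-5 + 4.894976 × 10^-5 ≈ 6.2993 × 10^-5 mi.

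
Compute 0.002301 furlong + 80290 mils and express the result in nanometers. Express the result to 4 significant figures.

2.502e+9 nm

0.002301 furlong = 4.62888e+8 nm and 80290 mil = 2.03937e+9 nm.
4.62888e+8 + 2.03937e+9 ≈ 2.502e+9 nm.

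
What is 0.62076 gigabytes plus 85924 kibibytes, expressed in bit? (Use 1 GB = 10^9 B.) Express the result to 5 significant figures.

5.6700e+9 bits

0.62076 GB = 4.96608e+9 bit and 85924 KiB = 7.03889e+8 bit.
4.96608e+9 + 7.03889e+8 ≈ 5.6700e+9 bit.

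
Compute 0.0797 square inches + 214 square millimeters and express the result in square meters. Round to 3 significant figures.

0.000265 square meters

0.0797 in² = 5.14193e-5 m² and 214 mm² = 0.000214000 m².
5.14193e-5 + 0.000214000 ≈ 0.000265 m².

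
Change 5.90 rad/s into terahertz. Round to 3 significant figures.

9.39e-13 THz

1 radian per second = 1.59155e-13 THz.
Thus 5.90 × 1.59155e-13 ≈ 9.39e-13 THz.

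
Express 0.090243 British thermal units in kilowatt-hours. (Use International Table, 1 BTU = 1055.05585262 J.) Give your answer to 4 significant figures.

2.645e-5 kWh

1 BTU = 0.000293071 kWh.
Thus 0.090243 × 0.000293071 ≈ 2.645e-5 kWh.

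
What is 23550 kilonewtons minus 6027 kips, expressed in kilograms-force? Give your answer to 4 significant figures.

23550 kN = 2.40143e+6 kgf and 6027 kip = 2.73380e+6 kgf.
2.40143e+6 − 2.73380e+6 ≈ -332400 kgf.

-332400 kgf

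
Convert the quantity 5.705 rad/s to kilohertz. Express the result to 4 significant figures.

0.0009080 kHz

1 radian per second = 0.000159155 kHz.
Thus 5.705 × 0.000159155 ≈ 0.0009080 kHz.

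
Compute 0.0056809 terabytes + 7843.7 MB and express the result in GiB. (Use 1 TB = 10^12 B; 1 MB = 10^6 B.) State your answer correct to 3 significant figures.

12.6 gibibytes

0.0056809 TB = 5.29075 GiB and 7843.7 MB = 7.30501 GiB.
5.29075 + 7.30501 ≈ 12.6 GiB.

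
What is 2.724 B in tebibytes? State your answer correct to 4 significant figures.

2.477 × 10^-12 TiB

1 B = 9.09495 × 10^-13 TiB.
Thus 2.724 × 9.09495 × 10^-13 ≈ 2.477 × 10^-12 TiB.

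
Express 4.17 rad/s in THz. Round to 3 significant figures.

6.64e-13 THz

1 rad/s = 1.59155e-13 terahertz.
Thus 4.17 × 1.59155e-13 ≈ 6.64e-13 THz.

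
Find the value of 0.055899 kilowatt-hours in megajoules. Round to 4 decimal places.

0.2012 MJ

1 kilowatt-hour = 3.60000 MJ.
0.055899 × 3.60000 ≈ 0.2012 MJ.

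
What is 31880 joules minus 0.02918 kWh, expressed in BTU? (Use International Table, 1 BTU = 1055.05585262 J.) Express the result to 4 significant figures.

-69.35 BTU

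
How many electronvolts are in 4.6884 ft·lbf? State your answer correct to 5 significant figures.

1 ft·lbf = 8.46235 × 10^18 electronvolts.
Then 4.6884 × 8.46235 × 10^18 ≈ 3.9675 × 10^19 eV.

3.9675 × 10^19 electronvolts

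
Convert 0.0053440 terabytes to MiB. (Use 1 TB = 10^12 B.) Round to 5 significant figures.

5096.4 mebibytes

1 terabyte = 953674 mebibytes.
So 0.0053440 × 953674 ≈ 5096.4 MiB.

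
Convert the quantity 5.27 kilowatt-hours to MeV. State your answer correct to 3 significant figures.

1.18e+20 megaelectronvolts

1 kWh = 2.24694e+19 megaelectronvolts.
5.27 × 2.24694e+19 ≈ 1.18e+20 MeV.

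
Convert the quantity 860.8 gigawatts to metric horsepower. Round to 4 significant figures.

1.170 × 10^9 PS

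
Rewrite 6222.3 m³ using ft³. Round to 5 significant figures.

219740 cubic feet

1 m³ = 35.3147 cubic feet.
Then 6222.3 × 35.3147 ≈ 219740 ft³.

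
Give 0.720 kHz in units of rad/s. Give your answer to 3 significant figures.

4520 radians per second

1 kilohertz = 6283.19 rad/s.
Then 0.720 × 6283.19 ≈ 4520 rad/s.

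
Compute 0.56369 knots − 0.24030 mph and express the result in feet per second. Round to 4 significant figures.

0.5990 ft/s

0.56369 kn = 0.951402 ft/s and 0.24030 mph = 0.352440 ft/s.
0.951402 − 0.352440 ≈ 0.5990 ft/s.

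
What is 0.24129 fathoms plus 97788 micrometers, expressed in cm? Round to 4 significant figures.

53.91 centimeters

0.24129 fathom = 44.1271 cm and 97788 μm = 9.77880 cm.
44.1271 + 9.77880 ≈ 53.91 cm.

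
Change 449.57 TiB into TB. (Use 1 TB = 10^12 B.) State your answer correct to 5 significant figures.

494.31 TB

1 tebibyte = 1.09951 TB.
Thus 449.57 × 1.09951 ≈ 494.31 TB.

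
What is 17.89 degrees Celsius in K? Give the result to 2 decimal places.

291.04 K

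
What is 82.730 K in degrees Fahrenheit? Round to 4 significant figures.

K = (°F + 459.67) × 5/9.
Applying the formula gives -310.8 °F.

-310.8 °F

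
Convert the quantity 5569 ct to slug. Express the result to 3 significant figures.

0.0763 slug

1 ct = 1.37044e-5 slug.
Then 5569 × 1.37044e-5 ≈ 0.0763 slug.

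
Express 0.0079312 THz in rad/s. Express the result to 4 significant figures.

1 terahertz = 6.28319e+12 radians per second.
Then 0.0079312 × 6.28319e+12 ≈ 4.983e+10 rad/s.

4.983e+10 radians per second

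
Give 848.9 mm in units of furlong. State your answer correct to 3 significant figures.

0.00422 furlong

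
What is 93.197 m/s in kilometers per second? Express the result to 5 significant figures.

1 m/s = 0.00100000 km/s.
Thus 93.197 × 0.00100000 ≈ 0.093197 km/s.

0.093197 km/s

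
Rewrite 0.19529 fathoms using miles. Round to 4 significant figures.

1 fathom = 0.00113636 miles.
Then 0.19529 × 0.00113636 ≈ 0.0002219 mi.

0.0002219 miles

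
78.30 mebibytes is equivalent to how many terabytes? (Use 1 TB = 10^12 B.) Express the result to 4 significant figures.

8.210e-5 TB

1 mebibyte = 1.04858e-6 TB.
So 78.30 × 1.04858e-6 ≈ 8.210e-5 TB.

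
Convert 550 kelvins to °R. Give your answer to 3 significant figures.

°R = K × 9/5.
Applying the formula gives 990 °R.

990 degrees Rankine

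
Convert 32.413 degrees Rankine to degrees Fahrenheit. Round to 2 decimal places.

-427.26 °F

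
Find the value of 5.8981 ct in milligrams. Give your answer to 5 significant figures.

1179.6 mg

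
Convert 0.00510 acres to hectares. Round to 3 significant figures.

0.00206 hectares

1 acre = 0.404686 hectares.
0.00510 × 0.404686 ≈ 0.00206 ha.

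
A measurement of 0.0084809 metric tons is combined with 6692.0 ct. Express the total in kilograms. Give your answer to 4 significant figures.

0.0084809 t = 8.48090 kg and 6692.0 ct = 1.33840 kg.
8.48090 + 1.33840 ≈ 9.819 kg.

9.819 kg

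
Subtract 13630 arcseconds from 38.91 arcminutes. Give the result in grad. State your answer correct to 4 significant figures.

38.91 arcmin = 0.720556 grad and 13630 arcsec = 4.20679 grad.
0.720556 − 4.20679 ≈ -3.486 grad.

-3.486 grad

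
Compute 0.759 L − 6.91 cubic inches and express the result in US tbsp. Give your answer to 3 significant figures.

43.7 US tbsp

0.759 L = 51.3297 US tbsp and 6.91 in³ = 7.65784 US tbsp.
51.3297 − 7.65784 ≈ 43.7 US tbsp.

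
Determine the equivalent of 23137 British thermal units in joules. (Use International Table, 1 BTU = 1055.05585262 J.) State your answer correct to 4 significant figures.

2.441 × 10^7 J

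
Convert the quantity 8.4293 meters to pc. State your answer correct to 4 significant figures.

1 meter = 3.24078 × 10^-17 pc.
Then 8.4293 × 3.24078 × 10^-17 ≈ 2.732 × 10^-16 pc.

2.732 × 10^-16 pc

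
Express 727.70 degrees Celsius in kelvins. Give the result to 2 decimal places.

1000.85 K

K = °C + 273.15.
Applying the formula gives 1000.85 K.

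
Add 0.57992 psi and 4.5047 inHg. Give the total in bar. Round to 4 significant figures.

0.1925 bar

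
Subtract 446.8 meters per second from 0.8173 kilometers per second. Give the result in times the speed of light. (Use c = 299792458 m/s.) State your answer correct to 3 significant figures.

0.8173 km/s = 2.72622e-6 c and 446.8 m/s = 1.49036e-6 c.
2.72622e-6 − 1.49036e-6 ≈ 1.24e-6 c.

1.24e-6 times the speed of light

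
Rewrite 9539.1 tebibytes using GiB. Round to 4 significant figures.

9.768e+6 GiB

1 tebibyte = 1024.00 GiB.
Then 9539.1 × 1024.00 ≈ 9.768e+6 GiB.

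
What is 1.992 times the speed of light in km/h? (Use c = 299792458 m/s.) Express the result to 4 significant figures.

1 speed of light = 1.07925 × 10^9 km/h.
Thus 1.992 × 1.07925 × 10^9 ≈ 2.150 × 10^9 km/h.

2.150 × 10^9 km/h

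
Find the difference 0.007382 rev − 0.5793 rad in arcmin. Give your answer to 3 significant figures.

-1830 arcminutes

0.007382 rev = 159.451 arcmin and 0.5793 rad = 1991.49 arcmin.
159.451 − 1991.49 ≈ -1830 arcmin.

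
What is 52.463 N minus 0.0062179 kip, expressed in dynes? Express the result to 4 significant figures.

2.480e+6 dynes

52.463 N = 5.24630e+6 dyn and 0.0062179 kip = 2.76586e+6 dyn.
5.24630e+6 − 2.76586e+6 ≈ 2.480e+6 dyn.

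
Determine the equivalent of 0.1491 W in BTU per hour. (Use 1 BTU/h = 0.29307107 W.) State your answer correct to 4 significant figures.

0.5088 BTU/h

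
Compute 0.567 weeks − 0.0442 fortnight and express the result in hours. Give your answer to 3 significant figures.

80.4 h

0.567 wk = 95.2560 h and 0.0442 fortnight = 14.8512 h.
95.2560 − 14.8512 ≈ 80.4 h.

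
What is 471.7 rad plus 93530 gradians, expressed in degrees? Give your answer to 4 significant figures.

471.7 rad = 27026.4 ° and 93530 grad = 84177.0 °.
27026.4 + 84177.0 ≈ 111200 °.

111200 °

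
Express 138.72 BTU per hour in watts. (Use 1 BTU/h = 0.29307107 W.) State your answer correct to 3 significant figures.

1 BTU per hour = 0.293071 watts.
Thus 138.72 × 0.293071 ≈ 40.7 W.

40.7 W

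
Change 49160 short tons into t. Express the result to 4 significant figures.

1 short ton = 0.907185 t.
49160 × 0.907185 ≈ 44600 t.

44600 metric tons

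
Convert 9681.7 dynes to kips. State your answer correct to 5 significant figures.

1 dyne = 2.24809 × 10^-9 kip.
Then 9681.7 × 2.24809 × 10^-9 ≈ 2.1765 × 10^-5 kip.

2.1765 × 10^-5 kips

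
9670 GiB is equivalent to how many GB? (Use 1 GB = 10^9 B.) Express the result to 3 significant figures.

10400 gigabytes

1 GiB = 1.07374 GB.
Thus 9670 × 1.07374 ≈ 10400 GB.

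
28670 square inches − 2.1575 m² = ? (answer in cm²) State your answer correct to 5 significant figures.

163390 cm²

28670 in² = 184967 cm² and 2.1575 m² = 21575.0 cm².
184967 − 21575.0 ≈ 163390 cm².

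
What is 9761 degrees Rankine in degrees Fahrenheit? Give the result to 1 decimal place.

°R = °F + 459.67.
Applying the formula gives 9301.3 °F.

9301.3 °F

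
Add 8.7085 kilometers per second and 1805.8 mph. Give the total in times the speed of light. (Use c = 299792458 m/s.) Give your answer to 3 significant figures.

8.7085 km/s = 2.90484 × 10^-5 c and 1805.8 mph = 2.69275 × 10^-6 c.
2.90484 × 10^-5 + 2.69275 × 10^-6 ≈ 3.17 × 10^-5 c.

3.17 × 10^-5 times the speed of light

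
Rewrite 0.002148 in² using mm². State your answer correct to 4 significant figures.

1.386 square millimeters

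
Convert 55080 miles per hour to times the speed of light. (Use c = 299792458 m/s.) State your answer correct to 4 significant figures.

8.213e-5 times the speed of light

1 mile per hour = 1.49116e-9 times the speed of light.
Then 55080 × 1.49116e-9 ≈ 8.213e-5 c.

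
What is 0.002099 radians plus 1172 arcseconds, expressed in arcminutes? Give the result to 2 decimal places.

0.002099 rad = 7.21583 arcmin and 1172 arcsec = 19.5333 arcmin.
7.21583 + 19.5333 ≈ 26.75 arcmin.

26.75 arcminutes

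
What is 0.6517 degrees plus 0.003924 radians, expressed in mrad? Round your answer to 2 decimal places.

0.6517 ° = 11.3743 mrad and 0.003924 rad = 3.92400 mrad.
11.3743 + 3.92400 ≈ 15.30 mrad.

15.30 milliradians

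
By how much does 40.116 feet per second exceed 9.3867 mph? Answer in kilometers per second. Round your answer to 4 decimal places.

40.116 ft/s = 0.0122274 km/s and 9.3867 mph = 0.00419623 km/s.
0.0122274 − 0.00419623 ≈ 0.0080 km/s.

0.0080 kilometers per second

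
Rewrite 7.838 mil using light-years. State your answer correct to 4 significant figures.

2.104 × 10^-20 light-years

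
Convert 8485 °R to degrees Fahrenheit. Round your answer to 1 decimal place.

8025.3 degrees Fahrenheit

°R = °F + 459.67.
Applying the formula gives 8025.3 °F.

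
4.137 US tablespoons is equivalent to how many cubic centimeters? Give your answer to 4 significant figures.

1 US tablespoon = 14.7868 cubic centimeters.
4.137 × 14.7868 ≈ 61.17 cm³.

61.17 cm³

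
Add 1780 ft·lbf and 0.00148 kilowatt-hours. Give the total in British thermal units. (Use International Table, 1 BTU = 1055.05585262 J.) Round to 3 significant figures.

1780 ft·lbf = 2.28742 BTU and 0.00148 kWh = 5.04997 BTU.
2.28742 + 5.04997 ≈ 7.34 BTU.

7.34 BTU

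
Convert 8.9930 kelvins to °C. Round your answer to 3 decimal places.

K = °C + 273.15.
Applying the formula gives -264.157 °C.

-264.157 degrees Celsius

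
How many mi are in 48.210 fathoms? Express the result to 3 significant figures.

1 fathom = 0.00113636 miles.
48.210 × 0.00113636 ≈ 0.0548 mi.

0.0548 mi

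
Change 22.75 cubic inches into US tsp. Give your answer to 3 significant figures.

1 cubic inch = 3.32468 US tsp.
Then 22.75 × 3.32468 ≈ 75.6 US tsp.

75.6 US tsp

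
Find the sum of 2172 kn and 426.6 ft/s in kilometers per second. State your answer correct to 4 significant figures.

2172 kn = 1.11737 km/s and 426.6 ft/s = 0.130028 km/s.
1.11737 + 0.130028 ≈ 1.247 km/s.

1.247 kilometers per second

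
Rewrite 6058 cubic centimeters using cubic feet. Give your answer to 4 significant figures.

0.2139 ft³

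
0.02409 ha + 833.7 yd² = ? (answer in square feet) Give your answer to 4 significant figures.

0.02409 ha = 2593.03 ft² and 833.7 yd² = 7503.30 ft².
2593.03 + 7503.30 ≈ 10100 ft².

10100 square feet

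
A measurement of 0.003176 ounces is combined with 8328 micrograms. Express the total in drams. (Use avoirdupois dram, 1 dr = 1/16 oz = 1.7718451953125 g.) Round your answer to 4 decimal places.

0.003176 oz = 0.0508160 dr and 8328 μg = 0.00470018 dr.
0.0508160 + 0.00470018 ≈ 0.0555 dr.

0.0555 dr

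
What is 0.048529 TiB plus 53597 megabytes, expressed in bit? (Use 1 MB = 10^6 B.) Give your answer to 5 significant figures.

8.5564e+11 bits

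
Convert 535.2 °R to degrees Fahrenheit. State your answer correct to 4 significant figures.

75.53 °F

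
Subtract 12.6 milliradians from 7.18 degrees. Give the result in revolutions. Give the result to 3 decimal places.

0.018 rev

7.18 ° = 0.0199444 rev and 12.6 mrad = 0.00200535 rev.
0.0199444 − 0.00200535 ≈ 0.018 rev.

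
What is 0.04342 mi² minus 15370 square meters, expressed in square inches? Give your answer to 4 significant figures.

1.505e+8 in²

0.04342 mi² = 1.74309e+8 in² and 15370 m² = 2.38235e+7 in².
1.74309e+8 − 2.38235e+7 ≈ 1.505e+8 in².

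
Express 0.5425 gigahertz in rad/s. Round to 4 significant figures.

3.409 × 10^9 radians per second

1 gigahertz = 6.28319 × 10^9 radians per second.
0.5425 × 6.28319 × 10^9 ≈ 3.409 × 10^9 rad/s.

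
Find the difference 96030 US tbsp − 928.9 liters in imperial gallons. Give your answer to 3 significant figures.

108 imperial gallons

96030 US tbsp = 312.350 imp gal and 928.9 L = 204.329 imp gal.
312.350 − 204.329 ≈ 108 imp gal.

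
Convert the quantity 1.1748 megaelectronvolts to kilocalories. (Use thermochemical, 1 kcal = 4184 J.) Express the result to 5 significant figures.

1 MeV = 3.829294e-17 kcal.
Then 1.1748 × 3.829294e-17 ≈ 4.4987e-17 kcal.

4.4987e-17 kcal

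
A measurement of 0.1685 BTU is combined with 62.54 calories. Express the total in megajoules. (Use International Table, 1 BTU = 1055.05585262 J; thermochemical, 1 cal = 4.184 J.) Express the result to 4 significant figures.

0.1685 BTU = 0.000177777 MJ and 62.54 cal = 0.000261667 MJ.
0.000177777 + 0.000261667 ≈ 0.0004394 MJ.

0.0004394 megajoules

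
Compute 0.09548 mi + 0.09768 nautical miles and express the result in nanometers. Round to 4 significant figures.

3.346e+11 nm

0.09548 mi = 1.53660e+11 nm and 0.09768 nmi = 1.80903e+11 nm.
1.53660e+11 + 1.80903e+11 ≈ 3.346e+11 nm.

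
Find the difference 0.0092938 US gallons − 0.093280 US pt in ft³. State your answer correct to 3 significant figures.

-0.000316 ft³

0.0092938 US gal = 0.00124240 ft³ and 0.093280 US pt = 0.00155872 ft³.
0.00124240 − 0.00155872 ≈ -0.000316 ft³.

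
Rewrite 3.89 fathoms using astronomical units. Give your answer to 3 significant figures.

4.76e-11 au

1 fathom = 1.22248e-11 au.
Thus 3.89 × 1.22248e-11 ≈ 4.76e-11 au.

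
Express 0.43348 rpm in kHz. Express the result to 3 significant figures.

7.22e-6 kilohertz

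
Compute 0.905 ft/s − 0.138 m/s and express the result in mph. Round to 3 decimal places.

0.308 mph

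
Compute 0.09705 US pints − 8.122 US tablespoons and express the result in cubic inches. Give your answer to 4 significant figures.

-4.527 cubic inches

0.09705 US pt = 2.80232 in³ and 8.122 US tbsp = 7.32884 in³.
2.80232 − 7.32884 ≈ -4.527 in³.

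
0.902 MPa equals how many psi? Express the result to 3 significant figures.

131 psi

1 megapascal = 145.038 pounds per square inch.
So 0.902 × 145.038 ≈ 131 psi.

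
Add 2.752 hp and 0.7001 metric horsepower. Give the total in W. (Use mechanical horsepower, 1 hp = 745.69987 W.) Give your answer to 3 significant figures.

2570 watts

2.752 hp = 2052.17 W and 0.7001 PS = 514.923 W.
2052.17 + 514.923 ≈ 2570 W.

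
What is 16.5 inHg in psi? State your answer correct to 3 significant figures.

1 inch of mercury = 0.491154 pounds per square inch.
Thus 16.5 × 0.491154 ≈ 8.10 psi.

8.10 psi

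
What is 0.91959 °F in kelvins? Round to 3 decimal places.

255.883 K

K = (°F + 459.67) × 5/9.
Applying the formula gives 255.883 K.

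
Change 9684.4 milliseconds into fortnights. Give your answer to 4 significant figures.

1 ms = 8.26720e-10 fortnight.
Then 9684.4 × 8.26720e-10 ≈ 8.006e-6 fortnight.

8.006e-6 fortnights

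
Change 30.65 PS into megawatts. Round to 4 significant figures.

0.02254 MW

1 PS = 0.000735499 MW.
So 30.65 × 0.000735499 ≈ 0.02254 MW.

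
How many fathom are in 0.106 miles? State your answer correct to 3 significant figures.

1 mile = 880.000 fathom.
So 0.106 × 880.000 ≈ 93.3 fathom.

93.3 fathoms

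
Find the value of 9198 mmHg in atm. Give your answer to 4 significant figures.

12.10 atmospheres

1 millimeter of mercury = 0.00131579 atmospheres.
So 9198 × 0.00131579 ≈ 12.10 atm.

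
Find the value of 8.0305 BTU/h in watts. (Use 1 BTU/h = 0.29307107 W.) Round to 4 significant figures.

2.354 W

1 BTU/h = 0.293071 W.
So 8.0305 × 0.293071 ≈ 2.354 W.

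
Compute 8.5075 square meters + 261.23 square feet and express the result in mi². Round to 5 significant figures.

1.2655e-5 mi²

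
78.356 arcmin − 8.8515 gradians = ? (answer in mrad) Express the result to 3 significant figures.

-116 mrad

78.356 arcmin = 22.7928 mrad and 8.8515 grad = 139.039 mrad.
22.7928 − 139.039 ≈ -116 mrad.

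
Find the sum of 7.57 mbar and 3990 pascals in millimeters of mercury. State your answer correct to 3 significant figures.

35.6 millimeters of mercury

7.57 mbar = 5.67797 mmHg and 3990 Pa = 29.9275 mmHg.
5.67797 + 29.9275 ≈ 35.6 mmHg.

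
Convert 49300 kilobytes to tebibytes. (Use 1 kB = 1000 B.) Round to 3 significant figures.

1 kilobyte = 9.09495e-10 TiB.
49300 × 9.09495e-10 ≈ 4.48e-5 TiB.

4.48e-5 tebibytes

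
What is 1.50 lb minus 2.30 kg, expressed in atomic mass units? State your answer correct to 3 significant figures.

1.50 lb = 4.09740 × 10^26 u and 2.30 kg = 1.38509 × 10^27 u.
4.09740 × 10^26 − 1.38509 × 10^27 ≈ -9.75 × 10^26 u.

-9.75 × 10^26 u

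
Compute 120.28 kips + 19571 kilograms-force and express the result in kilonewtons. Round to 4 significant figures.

727.0 kilonewtons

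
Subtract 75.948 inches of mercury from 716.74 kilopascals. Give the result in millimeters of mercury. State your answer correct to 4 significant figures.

716.74 kPa = 5375.99 mmHg and 75.948 inHg = 1929.08 mmHg.
5375.99 − 1929.08 ≈ 3447 mmHg.

3447 mmHg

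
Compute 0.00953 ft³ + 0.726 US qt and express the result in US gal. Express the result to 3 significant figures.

0.253 US gal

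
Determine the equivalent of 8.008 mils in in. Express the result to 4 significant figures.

1 mil = 0.00100000 inches.
So 8.008 × 0.00100000 ≈ 0.008008 in.

0.008008 in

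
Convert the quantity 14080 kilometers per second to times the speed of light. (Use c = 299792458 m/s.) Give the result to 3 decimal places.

1 kilometer per second = 3.33564 × 10^-6 c.
So 14080 × 3.33564 × 10^-6 ≈ 0.047 c.

0.047 c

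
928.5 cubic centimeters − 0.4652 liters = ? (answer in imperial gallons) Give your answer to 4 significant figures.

0.1019 imperial gallons

928.5 cm³ = 0.204241 imp gal and 0.4652 L = 0.102330 imp gal.
0.204241 − 0.102330 ≈ 0.1019 imp gal.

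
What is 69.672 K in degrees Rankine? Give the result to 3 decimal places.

°R = K × 9/5.
Applying the formula gives 125.410 °R.

125.410 °R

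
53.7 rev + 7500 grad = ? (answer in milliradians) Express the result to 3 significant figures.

53.7 rev = 337407 mrad and 7500 grad = 117810 mrad.
337407 + 117810 ≈ 455000 mrad.

455000 mrad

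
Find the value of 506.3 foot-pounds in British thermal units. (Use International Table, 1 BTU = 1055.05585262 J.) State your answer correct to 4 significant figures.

1 foot-pound = 0.00128507 BTU.
So 506.3 × 0.00128507 ≈ 0.6506 BTU.

0.6506 British thermal units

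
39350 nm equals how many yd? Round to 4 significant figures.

4.303 × 10^-5 yards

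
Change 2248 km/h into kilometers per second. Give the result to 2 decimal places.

1 kilometer per hour = 0.000277778 km/s.
So 2248 × 0.000277778 ≈ 0.62 km/s.

0.62 km/s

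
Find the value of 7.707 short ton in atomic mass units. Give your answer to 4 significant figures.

1 short ton = 5.46319 × 10^29 u.
Thus 7.707 × 5.46319 × 10^29 ≈ 4.210 × 10^30 u.

4.210 × 10^30 atomic mass units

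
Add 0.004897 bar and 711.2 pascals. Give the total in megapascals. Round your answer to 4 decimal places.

0.0012 MPa

0.004897 bar = 0.000489700 MPa and 711.2 Pa = 0.000711200 MPa.
0.000489700 + 0.000711200 ≈ 0.0012 MPa.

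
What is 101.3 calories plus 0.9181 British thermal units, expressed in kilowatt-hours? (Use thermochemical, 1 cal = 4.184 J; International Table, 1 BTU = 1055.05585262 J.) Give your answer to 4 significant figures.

0.0003868 kWh

101.3 cal = 0.000117733 kWh and 0.9181 BTU = 0.000269069 kWh.
0.000117733 + 0.000269069 ≈ 0.0003868 kWh.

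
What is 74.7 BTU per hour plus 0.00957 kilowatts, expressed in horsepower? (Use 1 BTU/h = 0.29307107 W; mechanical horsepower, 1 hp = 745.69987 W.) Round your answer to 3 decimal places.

74.7 BTU/h = 0.0293582 hp and 0.00957 kW = 0.0128336 hp.
0.0293582 + 0.0128336 ≈ 0.042 hp.

0.042 horsepower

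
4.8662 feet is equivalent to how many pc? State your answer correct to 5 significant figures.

1 ft = 9.87790 × 10^-18 parsecs.
Thus 4.8662 × 9.87790 × 10^-18 ≈ 4.8068 × 10^-17 pc.

4.8068 × 10^-17 parsecs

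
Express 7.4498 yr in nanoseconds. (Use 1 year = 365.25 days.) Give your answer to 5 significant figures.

1 yr = 3.15576e+16 ns.
Then 7.4498 × 3.15576e+16 ≈ 2.3510e+17 ns.

2.3510e+17 nanoseconds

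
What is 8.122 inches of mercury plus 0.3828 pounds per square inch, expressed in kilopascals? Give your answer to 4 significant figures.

8.122 inHg = 27.5042 kPa and 0.3828 psi = 2.63931 kPa.
27.5042 + 2.63931 ≈ 30.14 kPa.

30.14 kilopascals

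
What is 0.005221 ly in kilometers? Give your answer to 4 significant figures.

4.939 × 10^10 km

1 light-year = 9.46073 × 10^12 kilometers.
Thus 0.005221 × 9.46073 × 10^12 ≈ 4.939 × 10^10 km.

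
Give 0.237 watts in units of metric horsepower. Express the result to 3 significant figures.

1 W = 0.00135962 metric horsepower.
Then 0.237 × 0.00135962 ≈ 0.000322 PS.

0.000322 metric horsepower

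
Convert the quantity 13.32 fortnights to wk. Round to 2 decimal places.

26.64 weeks

1 fortnight = 2.00000 wk.
13.32 × 2.00000 ≈ 26.64 wk.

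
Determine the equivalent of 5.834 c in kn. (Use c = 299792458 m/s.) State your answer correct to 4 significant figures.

3.400e+9 knots

1 c = 5.82750e+8 kn.
Thus 5.834 × 5.82750e+8 ≈ 3.400e+9 kn.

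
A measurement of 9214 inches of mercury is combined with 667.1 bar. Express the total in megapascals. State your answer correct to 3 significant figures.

97.9 MPa

9214 inHg = 31.2022 MPa and 667.1 bar = 66.7100 MPa.
31.2022 + 66.7100 ≈ 97.9 MPa.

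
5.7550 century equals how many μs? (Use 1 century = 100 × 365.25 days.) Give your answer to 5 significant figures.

1.8161e+16 microseconds

1 century = 3.15576e+15 μs.
So 5.7550 × 3.15576e+15 ≈ 1.8161e+16 μs.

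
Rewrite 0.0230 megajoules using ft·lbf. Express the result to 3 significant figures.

1 MJ = 737562 foot-pounds.
Thus 0.0230 × 737562 ≈ 17000 ft·lbf.

17000 foot-pounds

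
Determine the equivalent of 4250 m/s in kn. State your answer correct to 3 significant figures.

8260 kn

1 m/s = 1.94384 kn.
So 4250 × 1.94384 ≈ 8260 kn.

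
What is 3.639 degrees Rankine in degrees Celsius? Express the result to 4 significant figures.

-271.1 degrees Celsius

°R = (°C + 273.15) × 9/5.
Applying the formula gives -271.1 °C.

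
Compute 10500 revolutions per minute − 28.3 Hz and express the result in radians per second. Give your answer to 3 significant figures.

922 rad/s

10500 rpm = 1099.56 rad/s and 28.3 Hz = 177.814 rad/s.
1099.56 − 177.814 ≈ 922 rad/s.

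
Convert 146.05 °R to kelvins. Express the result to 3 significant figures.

°R = K × 9/5.
Applying the formula gives 81.1 K.

81.1 K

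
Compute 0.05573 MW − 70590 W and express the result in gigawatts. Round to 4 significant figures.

0.05573 MW = 5.57300e-5 GW and 70590 W = 7.05900e-5 GW.
5.57300e-5 − 7.05900e-5 ≈ -1.486e-5 GW.

-1.486e-5 gigawatts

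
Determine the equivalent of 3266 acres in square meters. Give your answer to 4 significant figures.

1.322e+7 m²

1 acre = 4046.86 m².
3266 × 4046.86 ≈ 1.322e+7 m².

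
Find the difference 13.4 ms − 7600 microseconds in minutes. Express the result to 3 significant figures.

9.67e-5 min

13.4 ms = 0.000223333 min and 7600 μs = 0.000126667 min.
0.000223333 − 0.000126667 ≈ 9.67e-5 min.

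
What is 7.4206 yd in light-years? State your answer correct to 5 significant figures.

1 yard = 9.66522 × 10^-17 light-years.
Thus 7.4206 × 9.66522 × 10^-17 ≈ 7.1722 × 10^-16 ly.

7.1722 × 10^-16 ly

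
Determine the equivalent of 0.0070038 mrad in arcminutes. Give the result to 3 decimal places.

1 milliradian = 3.43775 arcminutes.
So 0.0070038 × 3.43775 ≈ 0.024 arcmin.

0.024 arcminutes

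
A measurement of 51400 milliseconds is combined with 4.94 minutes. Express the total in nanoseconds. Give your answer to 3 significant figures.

51400 ms = 5.14000e+10 ns and 4.94 min = 2.96400e+11 ns.
5.14000e+10 + 2.96400e+11 ≈ 3.48e+11 ns.

3.48e+11 ns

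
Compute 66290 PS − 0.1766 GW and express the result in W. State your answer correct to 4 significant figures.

66290 PS = 4.87562 × 10^7 W and 0.1766 GW = 1.76600 × 10^8 W.
4.87562 × 10^7 − 1.76600 × 10^8 ≈ -1.278 × 10^8 W.

-1.278 × 10^8 watts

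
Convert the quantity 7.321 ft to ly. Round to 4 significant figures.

2.359e-16 ly

1 foot = 3.22174e-17 light-years.
7.321 × 3.22174e-17 ≈ 2.359e-16 ly.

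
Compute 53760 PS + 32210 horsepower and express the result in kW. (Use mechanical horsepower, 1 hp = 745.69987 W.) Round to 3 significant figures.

63600 kW

53760 PS = 39540.4 kW and 32210 hp = 24019.0 kW.
39540.4 + 24019.0 ≈ 63600 kW.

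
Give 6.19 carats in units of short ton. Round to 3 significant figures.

1 carat = 2.20462 × 10^-7 short ton.
Thus 6.19 × 2.20462 × 10^-7 ≈ 1.36 × 10^-6 short ton.

1.36 × 10^-6 short ton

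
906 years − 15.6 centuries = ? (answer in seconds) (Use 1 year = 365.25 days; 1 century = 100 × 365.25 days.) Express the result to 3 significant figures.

906 yr = 2.85912e+10 s and 15.6 century = 4.92299e+10 s.
2.85912e+10 − 4.92299e+10 ≈ -2.06e+10 s.

-2.06e+10 s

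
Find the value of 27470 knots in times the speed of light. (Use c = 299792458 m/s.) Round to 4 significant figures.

4.714 × 10^-5 times the speed of light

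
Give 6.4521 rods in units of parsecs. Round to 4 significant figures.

1 rod = 1.62985 × 10^-16 pc.
6.4521 × 1.62985 × 10^-16 ≈ 1.052 × 10^-15 pc.

1.052 × 10^-15 pc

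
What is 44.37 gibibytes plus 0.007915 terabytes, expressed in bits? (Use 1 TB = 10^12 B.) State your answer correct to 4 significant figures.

4.445 × 10^11 bit

44.37 GiB = 3.81135 × 10^11 bit and 0.007915 TB = 6.33200 × 10^10 bit.
3.81135 × 10^11 + 6.33200 × 10^10 ≈ 4.445 × 10^11 bit.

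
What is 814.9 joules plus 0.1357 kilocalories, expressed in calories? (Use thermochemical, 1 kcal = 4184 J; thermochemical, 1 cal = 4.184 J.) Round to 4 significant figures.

330.5 cal

814.9 J = 194.766 cal and 0.1357 kcal = 135.700 cal.
194.766 + 135.700 ≈ 330.5 cal.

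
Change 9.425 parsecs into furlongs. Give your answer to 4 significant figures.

1 parsec = 1.53388e+14 furlongs.
Then 9.425 × 1.53388e+14 ≈ 1.446e+15 furlong.

1.446e+15 furlong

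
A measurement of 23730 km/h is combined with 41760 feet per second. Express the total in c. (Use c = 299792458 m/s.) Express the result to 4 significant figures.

6.444 × 10^-5 c

23730 km/h = 2.19874 × 10^-5 c and 41760 ft/s = 4.24575 × 10^-5 c.
2.19874 × 10^-5 + 4.24575 × 10^-5 ≈ 6.444 × 10^-5 c.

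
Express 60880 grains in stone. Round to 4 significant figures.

0.6212 stone

1 gr = 1.02041 × 10^-5 stone.
Thus 60880 × 1.02041 × 10^-5 ≈ 0.6212 st.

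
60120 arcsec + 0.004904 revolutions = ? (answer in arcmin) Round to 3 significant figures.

60120 arcsec = 1002.00 arcmin and 0.004904 rev = 105.926 arcmin.
1002.00 + 105.926 ≈ 1110 arcmin.

1110 arcminutes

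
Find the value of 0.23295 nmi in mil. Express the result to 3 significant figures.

1.70 × 10^7 mil

1 nmi = 7.29134 × 10^7 mils.
So 0.23295 × 7.29134 × 10^7 ≈ 1.70 × 10^7 mil.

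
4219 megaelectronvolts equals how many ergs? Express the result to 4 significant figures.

1 megaelectronvolt = 1.60218e-6 erg.
Thus 4219 × 1.60218e-6 ≈ 0.006760 erg.

0.006760 ergs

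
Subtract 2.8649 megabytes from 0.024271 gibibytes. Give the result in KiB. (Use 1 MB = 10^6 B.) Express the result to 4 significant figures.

0.024271 GiB = 25450.0 KiB and 2.8649 MB = 2797.75 KiB.
25450.0 − 2797.75 ≈ 22650 KiB.

22650 kibibytes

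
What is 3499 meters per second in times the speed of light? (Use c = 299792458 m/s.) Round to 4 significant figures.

1 meter per second = 3.33564 × 10^-9 c.
So 3499 × 3.33564 × 10^-9 ≈ 1.167 × 10^-5 c.

1.167 × 10^-5 times the speed of light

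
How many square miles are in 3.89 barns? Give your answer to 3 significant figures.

1 barn = 3.86102e-35 mi².
Then 3.89 × 3.86102e-35 ≈ 1.50e-34 mi².

1.50e-34 mi²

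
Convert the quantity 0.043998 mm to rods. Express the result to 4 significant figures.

8.749 × 10^-6 rods

1 millimeter = 0.000198839 rods.
Then 0.043998 × 0.000198839 ≈ 8.749 × 10^-6 rod.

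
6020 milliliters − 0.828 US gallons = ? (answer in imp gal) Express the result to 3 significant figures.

6020 mL = 1.32421 imp gal and 0.828 US gal = 0.689454 imp gal.
1.32421 − 0.689454 ≈ 0.635 imp gal.

0.635 imperial gallons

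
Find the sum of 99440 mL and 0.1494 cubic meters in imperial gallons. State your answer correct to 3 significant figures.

54.7 imperial gallons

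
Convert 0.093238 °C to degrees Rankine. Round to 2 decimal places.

491.84 degrees Rankine

°R = (°C + 273.15) × 9/5.
Applying the formula gives 491.84 °R.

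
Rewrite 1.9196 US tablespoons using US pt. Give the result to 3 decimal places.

1 US tbsp = 0.0312500 US pt.
So 1.9196 × 0.0312500 ≈ 0.060 US pt.

0.060 US pt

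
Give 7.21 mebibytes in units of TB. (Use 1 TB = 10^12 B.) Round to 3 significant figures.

1 mebibyte = 1.04858 × 10^-6 TB.
7.21 × 1.04858 × 10^-6 ≈ 7.56 × 10^-6 TB.

7.56 × 10^-6 TB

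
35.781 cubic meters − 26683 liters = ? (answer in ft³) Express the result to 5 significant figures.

35.781 m³ = 1263.59 ft³ and 26683 L = 942.301 ft³.
1263.59 − 942.301 ≈ 321.29 ft³.

321.29 ft³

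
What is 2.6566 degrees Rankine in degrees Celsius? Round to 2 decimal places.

°R = (°C + 273.15) × 9/5.
Applying the formula gives -271.67 °C.

-271.67 °C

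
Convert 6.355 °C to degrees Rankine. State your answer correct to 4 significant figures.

°R = (°C + 273.15) × 9/5.
Applying the formula gives 503.1 °R.

503.1 degrees Rankine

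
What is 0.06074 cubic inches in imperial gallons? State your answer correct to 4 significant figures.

1 cubic inch = 0.00360465 imperial gallons.
So 0.06074 × 0.00360465 ≈ 0.0002189 imp gal.

0.0002189 imperial gallons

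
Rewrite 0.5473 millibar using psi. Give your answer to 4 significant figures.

1 millibar = 0.0145038 psi.
0.5473 × 0.0145038 ≈ 0.007938 psi.

0.007938 pounds per square inch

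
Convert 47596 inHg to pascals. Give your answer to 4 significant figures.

1 inch of mercury = 3386.39 pascals.
47596 × 3386.39 ≈ 1.612e+8 Pa.

1.612e+8 Pa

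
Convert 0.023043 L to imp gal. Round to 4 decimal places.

0.0051 imperial gallons

1 L = 0.219969 imp gal.
Thus 0.023043 × 0.219969 ≈ 0.0051 imp gal.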